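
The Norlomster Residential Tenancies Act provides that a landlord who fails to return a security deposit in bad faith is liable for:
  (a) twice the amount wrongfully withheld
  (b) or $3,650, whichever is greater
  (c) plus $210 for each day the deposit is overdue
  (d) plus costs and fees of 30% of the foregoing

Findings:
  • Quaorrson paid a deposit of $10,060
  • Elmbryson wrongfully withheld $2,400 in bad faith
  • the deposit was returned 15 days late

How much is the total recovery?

$10,335

Doubled: 2 × $2,400 = $4,800
Minimum $3,650: $4,800 meets the minimum, no increase.
Late-return penalty: 15 × $210 = $3,150
Damages plus late penalty: $4,800 + $3,150 = $7,950
Costs and fees: 30% of $7,950 = $2,385
Total recovery: $7,950 + $2,385 = $10,335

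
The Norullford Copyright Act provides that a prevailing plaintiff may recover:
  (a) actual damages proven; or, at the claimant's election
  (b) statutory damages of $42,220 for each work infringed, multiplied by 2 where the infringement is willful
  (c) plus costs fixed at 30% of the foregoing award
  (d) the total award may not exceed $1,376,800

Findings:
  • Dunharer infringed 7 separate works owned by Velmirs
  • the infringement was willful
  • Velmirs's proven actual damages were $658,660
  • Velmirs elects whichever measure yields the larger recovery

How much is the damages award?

$856,258

Statutory damages: 7 × $42,220 = $295,540
Doubled: 2 × $295,540 = $591,080
Greater of actual damages ($658,660) or enhanced statutory damages ($591,080): $658,660
Costs: 30% of $658,660 = $197,598
Award plus costs: $658,660 + $197,598 = $856,258
Cap at $1,376,800: $856,258 is within the cap, no reduction.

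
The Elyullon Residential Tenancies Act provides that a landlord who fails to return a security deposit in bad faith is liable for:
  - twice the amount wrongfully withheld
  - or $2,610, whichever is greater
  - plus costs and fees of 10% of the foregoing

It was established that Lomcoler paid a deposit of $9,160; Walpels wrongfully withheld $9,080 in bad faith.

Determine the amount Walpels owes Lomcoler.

$19,976

Doubled: 2 × $9,080 = $18,160
Minimum $2,610: $18,160 meets the minimum, no increase.
Costs and fees: 10% of $18,160 = $1,816
Total recovery: $18,160 + $1,816 = $19,976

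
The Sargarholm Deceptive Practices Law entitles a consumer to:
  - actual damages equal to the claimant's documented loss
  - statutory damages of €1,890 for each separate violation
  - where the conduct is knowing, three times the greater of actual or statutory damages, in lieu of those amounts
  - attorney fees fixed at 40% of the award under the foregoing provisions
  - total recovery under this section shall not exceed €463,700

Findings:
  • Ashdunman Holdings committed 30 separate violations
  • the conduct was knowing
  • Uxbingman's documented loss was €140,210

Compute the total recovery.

Statutory damages: 30 × €1,890 = €56,700
Greater of actual damages (€140,210) or statutory damages (€56,700): €140,210
Trebled: 3 × €140,210 = €420,630
Attorney fees: 40% of €420,630 = €168,252
Total before cap: €420,630 + €168,252 = €588,882
Cap at €463,700: €588,882 exceeds the cap → €463,700

€463,700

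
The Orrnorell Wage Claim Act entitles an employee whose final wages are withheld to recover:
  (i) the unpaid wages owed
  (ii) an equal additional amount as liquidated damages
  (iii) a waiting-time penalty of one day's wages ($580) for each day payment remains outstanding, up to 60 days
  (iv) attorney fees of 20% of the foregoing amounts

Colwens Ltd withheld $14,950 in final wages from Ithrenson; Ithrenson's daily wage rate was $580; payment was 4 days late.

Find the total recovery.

Liquidated damages (equal amount): $14,950
Penalty days: min(4, 60) = 4
Waiting-time penalty: 4 × $580 = $2,320
Subtotal: $14,950 + $14,950 + $2,320 = $32,220
Attorney fees: 20% of $32,220 = $6,444
Total award: $32,220 + $6,444 = $38,664

$38,664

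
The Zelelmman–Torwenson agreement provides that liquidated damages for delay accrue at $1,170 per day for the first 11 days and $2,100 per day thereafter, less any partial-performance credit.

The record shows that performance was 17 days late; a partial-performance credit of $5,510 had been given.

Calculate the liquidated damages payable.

First 11 days: 11 × $1,170 = $12,870
Remaining days: (17 − 11) × $2,100 = $12,600
Accrued per-day damages: $12,870 + $12,600 = $25,470
Less partial-performance credit: $25,470 − $5,510 = $19,960

$19,960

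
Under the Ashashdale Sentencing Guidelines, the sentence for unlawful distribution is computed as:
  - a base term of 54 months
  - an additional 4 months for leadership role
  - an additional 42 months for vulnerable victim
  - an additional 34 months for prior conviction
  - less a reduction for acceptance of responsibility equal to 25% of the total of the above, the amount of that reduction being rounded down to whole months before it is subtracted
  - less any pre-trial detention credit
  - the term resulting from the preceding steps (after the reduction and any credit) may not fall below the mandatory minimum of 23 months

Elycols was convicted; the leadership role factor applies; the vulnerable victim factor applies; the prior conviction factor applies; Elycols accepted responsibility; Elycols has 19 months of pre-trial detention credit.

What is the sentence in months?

82 months

Leadership role enhancement: +4 months
Vulnerable victim enhancement: +42 months
Prior conviction enhancement: +34 months
Adjusted term: 54 months + 4 months + 42 months + 34 months = 134 months
Acceptance of responsibility reduction: 25% of 134 months = 33 months (rounded down)
After reduction: 134 − 33 = 101 months
Less pre-trial detention credit: 101 months − 19 months = 82 months
Minimum 23 months: 82 months meets the minimum, no increase.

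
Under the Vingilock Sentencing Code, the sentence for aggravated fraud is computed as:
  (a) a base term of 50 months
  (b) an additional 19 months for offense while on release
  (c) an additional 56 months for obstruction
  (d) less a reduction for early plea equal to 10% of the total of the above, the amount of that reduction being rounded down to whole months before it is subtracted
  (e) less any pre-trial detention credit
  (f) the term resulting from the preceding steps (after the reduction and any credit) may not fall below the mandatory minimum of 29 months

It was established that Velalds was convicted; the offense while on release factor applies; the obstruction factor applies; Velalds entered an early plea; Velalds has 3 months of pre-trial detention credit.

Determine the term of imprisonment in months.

110 months

Offense while on release enhancement: +19 months
Obstruction enhancement: +56 months
Adjusted term: 50 months + 19 months + 56 months = 125 months
Early plea reduction: 10% of 125 months = 12 months (rounded down)
After reduction: 125 − 12 = 113 months
Less pre-trial detention credit: 113 months − 3 months = 110 months
Minimum 29 months: 110 months meets the minimum, no increase.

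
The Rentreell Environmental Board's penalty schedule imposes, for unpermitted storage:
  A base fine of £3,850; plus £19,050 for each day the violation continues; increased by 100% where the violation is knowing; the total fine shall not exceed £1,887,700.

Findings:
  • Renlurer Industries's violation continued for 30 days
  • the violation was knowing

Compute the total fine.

£1,150,700

Per-day component: 30 × £19,050 = £571,500
Base plus per-day: £3,850 + £571,500 = £575,350
Enhancement: 100% of £575,350 = £575,350
Enhanced fine: £575,350 + £575,350 = £1,150,700
Cap at £1,887,700: £1,150,700 is within the cap, no reduction.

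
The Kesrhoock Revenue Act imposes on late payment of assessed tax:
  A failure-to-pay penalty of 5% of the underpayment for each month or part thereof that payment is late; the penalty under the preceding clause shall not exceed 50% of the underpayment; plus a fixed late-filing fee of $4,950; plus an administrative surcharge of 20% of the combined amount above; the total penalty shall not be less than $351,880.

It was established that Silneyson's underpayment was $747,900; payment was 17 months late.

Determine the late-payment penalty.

$454,680

Accrued rate: 5% × 17 = 85%, capped at 50% → 50%
Failure-to-pay penalty: 50% of $747,900 = $373,950
Penalty before surcharge: $373,950 + $4,950 = $378,900
Administrative surcharge: 20% of $378,900 = $75,780
Total penalty: $378,900 + $75,780 = $454,680
Minimum $351,880: $454,680 meets the minimum, no increase.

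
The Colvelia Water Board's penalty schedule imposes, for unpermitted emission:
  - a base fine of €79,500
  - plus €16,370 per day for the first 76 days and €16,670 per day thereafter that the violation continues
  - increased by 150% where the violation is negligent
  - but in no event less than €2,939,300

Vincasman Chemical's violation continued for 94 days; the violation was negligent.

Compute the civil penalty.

€4,059,200

First 76 days: 76 × €16,370 = €1,244,120
Remaining days: (94 − 76) × €16,670 = €300,060
Per-day component: €1,244,120 + €300,060 = €1,544,180
Base plus per-day: €79,500 + €1,544,180 = €1,623,680
Enhancement: 150% of €1,623,680 = €2,435,520
Enhanced fine: €1,623,680 + €2,435,520 = €4,059,200
Minimum €2,939,300: €4,059,200 meets the minimum, no increase.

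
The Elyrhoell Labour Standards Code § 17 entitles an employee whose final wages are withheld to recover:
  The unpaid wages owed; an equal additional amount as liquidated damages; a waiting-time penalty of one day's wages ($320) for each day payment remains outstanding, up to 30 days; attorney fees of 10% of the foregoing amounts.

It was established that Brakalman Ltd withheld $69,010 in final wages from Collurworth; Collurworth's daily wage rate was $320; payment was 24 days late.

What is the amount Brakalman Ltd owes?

$160,270

Liquidated damages (equal amount): $69,010
Penalty days: min(24, 30) = 24
Waiting-time penalty: 24 × $320 = $7,680
Subtotal: $69,010 + $69,010 + $7,680 = $145,700
Attorney fees: 10% of $145,700 = $14,570
Total award: $145,700 + $14,570 = $160,270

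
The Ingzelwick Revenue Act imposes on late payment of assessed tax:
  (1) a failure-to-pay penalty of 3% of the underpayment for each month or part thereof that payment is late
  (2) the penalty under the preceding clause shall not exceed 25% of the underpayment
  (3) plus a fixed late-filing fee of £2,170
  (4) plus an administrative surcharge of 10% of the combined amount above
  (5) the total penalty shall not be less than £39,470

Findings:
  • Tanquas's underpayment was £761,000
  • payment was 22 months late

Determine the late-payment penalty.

Accrued rate: 3% × 22 = 66%, capped at 25% → 25%
Failure-to-pay penalty: 25% of £761,000 = £190,250
Penalty before surcharge: £190,250 + £2,170 = £192,420
Administrative surcharge: 10% of £192,420 = £19,242
Total penalty: £192,420 + £19,242 = £211,662
Minimum £39,470: £211,662 meets the minimum, no increase.

£211,662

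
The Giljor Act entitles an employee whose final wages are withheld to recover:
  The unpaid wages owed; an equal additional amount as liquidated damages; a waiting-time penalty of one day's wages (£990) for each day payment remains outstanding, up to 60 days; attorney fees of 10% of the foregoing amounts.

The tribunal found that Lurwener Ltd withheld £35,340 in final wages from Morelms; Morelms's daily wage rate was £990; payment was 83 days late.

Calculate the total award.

Liquidated damages (equal amount): £35,340
Penalty days: min(83, 60) = 60
Waiting-time penalty: 60 × £990 = £59,400
Subtotal: £35,340 + £35,340 + £59,400 = £130,080
Attorney fees: 10% of £130,080 = £13,008
Total award: £130,080 + £13,008 = £143,088

£143,088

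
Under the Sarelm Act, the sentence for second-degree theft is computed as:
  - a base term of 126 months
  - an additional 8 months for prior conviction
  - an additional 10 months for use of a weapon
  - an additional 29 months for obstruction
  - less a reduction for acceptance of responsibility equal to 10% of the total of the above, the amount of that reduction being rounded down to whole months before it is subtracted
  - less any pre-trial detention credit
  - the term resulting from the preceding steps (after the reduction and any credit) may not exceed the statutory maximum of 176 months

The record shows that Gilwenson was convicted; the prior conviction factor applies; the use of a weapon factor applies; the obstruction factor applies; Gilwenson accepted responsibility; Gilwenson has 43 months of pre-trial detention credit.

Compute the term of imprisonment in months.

113 months

Prior conviction enhancement: +8 months
Use of a weapon enhancement: +10 months
Obstruction enhancement: +29 months
Adjusted term: 126 months + 8 months + 10 months + 29 months = 173 months
Acceptance of responsibility reduction: 10% of 173 months = 17 months (rounded down)
After reduction: 173 − 17 = 156 months
Less pre-trial detention credit: 156 months − 43 months = 113 months
Cap at 176 months: 113 months is within the cap, no reduction.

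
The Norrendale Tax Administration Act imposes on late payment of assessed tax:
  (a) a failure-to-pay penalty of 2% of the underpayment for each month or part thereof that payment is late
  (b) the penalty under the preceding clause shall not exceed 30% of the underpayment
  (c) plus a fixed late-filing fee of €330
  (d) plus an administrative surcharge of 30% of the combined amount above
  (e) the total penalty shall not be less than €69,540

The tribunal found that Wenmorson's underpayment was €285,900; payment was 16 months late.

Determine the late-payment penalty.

Accrued rate: 2% × 16 = 32%, capped at 30% → 30%
Failure-to-pay penalty: 30% of €285,900 = €85,770
Penalty before surcharge: €85,770 + €330 = €86,100
Administrative surcharge: 30% of €86,100 = €25,830
Total penalty: €86,100 + €25,830 = €111,930
Minimum €69,540: €111,930 meets the minimum, no increase.

Penalty: €111,930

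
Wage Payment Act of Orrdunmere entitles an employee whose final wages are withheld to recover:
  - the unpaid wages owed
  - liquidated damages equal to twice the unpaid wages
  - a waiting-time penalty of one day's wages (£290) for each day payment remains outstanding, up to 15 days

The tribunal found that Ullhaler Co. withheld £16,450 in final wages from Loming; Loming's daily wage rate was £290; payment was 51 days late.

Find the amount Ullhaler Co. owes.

£53,700

Doubled: 2 × £16,450 = £32,900
Penalty days: min(51, 15) = 15
Waiting-time penalty: 15 × £290 = £4,350
Total award: £16,450 + £32,900 + £4,350 = £53,700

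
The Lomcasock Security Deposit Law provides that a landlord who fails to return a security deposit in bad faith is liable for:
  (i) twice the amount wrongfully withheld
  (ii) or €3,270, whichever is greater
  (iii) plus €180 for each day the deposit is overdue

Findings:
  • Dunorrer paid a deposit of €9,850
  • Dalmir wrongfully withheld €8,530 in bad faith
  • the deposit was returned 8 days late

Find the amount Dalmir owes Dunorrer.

Doubled: 2 × €8,530 = €17,060
Minimum €3,270: €17,060 meets the minimum, no increase.
Late-return penalty: 8 × €180 = €1,440
Damages plus late penalty: €17,060 + €1,440 = €18,500

€18,500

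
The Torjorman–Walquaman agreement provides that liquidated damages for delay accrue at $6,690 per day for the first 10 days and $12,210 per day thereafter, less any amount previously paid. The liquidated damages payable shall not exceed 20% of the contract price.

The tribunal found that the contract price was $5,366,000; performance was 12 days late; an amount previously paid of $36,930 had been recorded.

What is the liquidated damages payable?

Liquidated damages: $54,390

First 10 days: 10 × $6,690 = $66,900
Remaining days: (12 − 10) × $12,210 = $24,420
Accrued per-day damages: $66,900 + $24,420 = $91,320
Less amount previously paid: $91,320 − $36,930 = $54,390
Cap: 20% of $5,366,000 = $1,073,200
Cap at $1,073,200: $54,390 is within the cap, no reduction.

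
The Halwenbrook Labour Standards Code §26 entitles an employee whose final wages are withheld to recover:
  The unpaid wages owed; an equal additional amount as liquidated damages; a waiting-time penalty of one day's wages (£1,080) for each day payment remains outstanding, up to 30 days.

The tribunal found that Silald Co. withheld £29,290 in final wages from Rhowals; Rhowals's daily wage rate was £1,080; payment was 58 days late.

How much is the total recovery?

£90,980

Liquidated damages (equal amount): £29,290
Penalty days: min(58, 30) = 30
Waiting-time penalty: 30 × £1,080 = £32,400
Total award: £29,290 + £29,290 + £32,400 = £90,980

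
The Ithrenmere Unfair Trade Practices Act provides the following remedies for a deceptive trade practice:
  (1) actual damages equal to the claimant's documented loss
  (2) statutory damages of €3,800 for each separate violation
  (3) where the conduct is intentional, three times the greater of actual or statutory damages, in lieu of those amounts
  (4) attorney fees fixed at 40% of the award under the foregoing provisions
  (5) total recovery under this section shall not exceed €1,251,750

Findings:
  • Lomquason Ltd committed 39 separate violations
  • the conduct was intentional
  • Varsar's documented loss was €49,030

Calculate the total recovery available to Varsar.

Statutory damages: 39 × €3,800 = €148,200
Greater of actual damages (€49,030) or statutory damages (€148,200): €148,200
Trebled: 3 × €148,200 = €444,600
Attorney fees: 40% of €444,600 = €177,840
Total before cap: €444,600 + €177,840 = €622,440
Cap at €1,251,750: €622,440 is within the cap, no reduction.

€622,440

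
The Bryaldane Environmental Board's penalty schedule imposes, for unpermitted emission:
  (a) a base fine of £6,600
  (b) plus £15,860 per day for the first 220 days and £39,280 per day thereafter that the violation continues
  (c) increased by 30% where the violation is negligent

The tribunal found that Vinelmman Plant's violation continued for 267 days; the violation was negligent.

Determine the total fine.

First 220 days: 220 × £15,860 = £3,489,200
Remaining days: (267 − 220) × £39,280 = £1,846,160
Per-day component: £3,489,200 + £1,846,160 = £5,335,360
Base plus per-day: £6,600 + £5,335,360 = £5,341,960
Enhancement: 30% of £5,341,960 = £1,602,588
Enhanced fine: £5,341,960 + £1,602,588 = £6,944,548

Civil penalty: £6,944,548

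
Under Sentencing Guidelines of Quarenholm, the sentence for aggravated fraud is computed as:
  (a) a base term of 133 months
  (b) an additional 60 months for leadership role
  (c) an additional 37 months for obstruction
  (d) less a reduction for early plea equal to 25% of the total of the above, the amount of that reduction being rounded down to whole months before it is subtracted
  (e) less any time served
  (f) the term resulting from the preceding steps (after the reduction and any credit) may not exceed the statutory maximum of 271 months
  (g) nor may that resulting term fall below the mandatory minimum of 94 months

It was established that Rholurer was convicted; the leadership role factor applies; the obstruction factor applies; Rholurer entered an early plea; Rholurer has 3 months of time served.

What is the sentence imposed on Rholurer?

Sentence: 170 months

Leadership role enhancement: +60 months
Obstruction enhancement: +37 months
Adjusted term: 133 months + 60 months + 37 months = 230 months
Early plea reduction: 25% of 230 months = 57 months (rounded down)
After reduction: 230 − 57 = 173 months
Less time served: 173 months − 3 months = 170 months
Cap at 271 months: 170 months is within the cap, no reduction.
Minimum 94 months: 170 months meets the minimum, no increase.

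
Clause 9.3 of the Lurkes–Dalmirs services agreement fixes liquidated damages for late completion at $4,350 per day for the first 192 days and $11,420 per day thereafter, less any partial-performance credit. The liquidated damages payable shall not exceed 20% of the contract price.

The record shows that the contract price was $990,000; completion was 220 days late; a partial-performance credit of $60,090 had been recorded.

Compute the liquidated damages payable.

$198,000

First 192 days: 192 × $4,350 = $835,200
Remaining days: (220 − 192) × $11,420 = $319,760
Accrued per-day damages: $835,200 + $319,760 = $1,154,960
Less partial-performance credit: $1,154,960 − $60,090 = $1,094,870
Cap: 20% of $990,000 = $198,000
Cap at $198,000: $1,094,870 exceeds the cap → $198,000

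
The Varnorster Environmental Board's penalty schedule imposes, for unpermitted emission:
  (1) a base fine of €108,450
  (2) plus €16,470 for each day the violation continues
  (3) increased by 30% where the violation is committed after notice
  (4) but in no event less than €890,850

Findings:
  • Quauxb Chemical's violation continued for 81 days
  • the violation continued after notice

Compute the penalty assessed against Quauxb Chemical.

Civil penalty: €1,875,276

Per-day component: 81 × €16,470 = €1,334,070
Base plus per-day: €108,450 + €1,334,070 = €1,442,520
Enhancement: 30% of €1,442,520 = €432,756
Enhanced fine: €1,442,520 + €432,756 = €1,875,276
Minimum €890,850: €1,875,276 meets the minimum, no increase.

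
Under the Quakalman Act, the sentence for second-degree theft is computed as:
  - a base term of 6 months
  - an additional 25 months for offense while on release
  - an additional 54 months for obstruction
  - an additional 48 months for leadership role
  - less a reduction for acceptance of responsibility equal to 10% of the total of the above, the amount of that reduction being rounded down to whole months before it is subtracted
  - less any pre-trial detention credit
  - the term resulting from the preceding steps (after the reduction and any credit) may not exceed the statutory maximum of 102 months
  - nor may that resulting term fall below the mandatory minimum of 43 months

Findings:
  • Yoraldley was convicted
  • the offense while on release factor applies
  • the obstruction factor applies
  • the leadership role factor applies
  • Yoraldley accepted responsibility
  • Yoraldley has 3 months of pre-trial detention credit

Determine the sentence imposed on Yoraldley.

102 months

Offense while on release enhancement: +25 months
Obstruction enhancement: +54 months
Leadership role enhancement: +48 months
Adjusted term: 6 months + 25 months + 54 months + 48 months = 133 months
Acceptance of responsibility reduction: 10% of 133 months = 13 months (rounded down)
After reduction: 133 − 13 = 120 months
Less pre-trial detention credit: 120 months − 3 months = 117 months
Cap at 102 months: 117 months exceeds the cap → 102 months
Minimum 43 months: 102 months meets the minimum, no increase.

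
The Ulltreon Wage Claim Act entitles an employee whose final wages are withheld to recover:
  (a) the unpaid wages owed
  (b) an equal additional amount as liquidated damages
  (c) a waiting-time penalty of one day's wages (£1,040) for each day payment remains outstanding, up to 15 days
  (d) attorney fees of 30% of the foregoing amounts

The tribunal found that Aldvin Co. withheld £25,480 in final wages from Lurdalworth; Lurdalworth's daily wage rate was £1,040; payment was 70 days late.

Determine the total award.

£86,528

Liquidated damages (equal amount): £25,480
Penalty days: min(70, 15) = 15
Waiting-time penalty: 15 × £1,040 = £15,600
Subtotal: £25,480 + £25,480 + £15,600 = £66,560
Attorney fees: 30% of £66,560 = £19,968
Total award: £66,560 + £19,968 = £86,528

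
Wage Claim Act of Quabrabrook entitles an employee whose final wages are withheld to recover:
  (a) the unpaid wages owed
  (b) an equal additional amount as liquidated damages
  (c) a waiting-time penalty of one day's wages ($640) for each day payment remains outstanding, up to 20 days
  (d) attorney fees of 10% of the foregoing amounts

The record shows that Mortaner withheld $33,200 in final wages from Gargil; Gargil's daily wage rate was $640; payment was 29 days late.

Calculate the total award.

Liquidated damages (equal amount): $33,200
Penalty days: min(29, 20) = 20
Waiting-time penalty: 20 × $640 = $12,800
Subtotal: $33,200 + $33,200 + $12,800 = $79,200
Attorney fees: 10% of $79,200 = $7,920
Total award: $79,200 + $7,920 = $87,120

Total award: $87,120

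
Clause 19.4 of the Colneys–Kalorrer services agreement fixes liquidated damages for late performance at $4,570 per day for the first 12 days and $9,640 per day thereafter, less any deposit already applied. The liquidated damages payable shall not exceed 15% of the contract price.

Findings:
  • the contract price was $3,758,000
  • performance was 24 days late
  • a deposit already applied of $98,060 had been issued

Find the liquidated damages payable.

First 12 days: 12 × $4,570 = $54,840
Remaining days: (24 − 12) × $9,640 = $115,680
Accrued per-day damages: $54,840 + $115,680 = $170,520
Less deposit already applied: $170,520 − $98,060 = $72,460
Cap: 15% of $3,758,000 = $563,700
Cap at $563,700: $72,460 is within the cap, no reduction.

Liquidated damages: $72,460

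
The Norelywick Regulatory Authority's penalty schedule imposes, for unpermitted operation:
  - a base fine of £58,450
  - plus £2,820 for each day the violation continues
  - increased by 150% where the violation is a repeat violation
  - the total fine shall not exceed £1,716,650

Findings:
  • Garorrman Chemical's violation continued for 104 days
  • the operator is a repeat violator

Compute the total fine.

Per-day component: 104 × £2,820 = £293,280
Base plus per-day: £58,450 + £293,280 = £351,730
Enhancement: 150% of £351,730 = £527,595
Enhanced fine: £351,730 + £527,595 = £879,325
Cap at £1,716,650: £879,325 is within the cap, no reduction.

£879,325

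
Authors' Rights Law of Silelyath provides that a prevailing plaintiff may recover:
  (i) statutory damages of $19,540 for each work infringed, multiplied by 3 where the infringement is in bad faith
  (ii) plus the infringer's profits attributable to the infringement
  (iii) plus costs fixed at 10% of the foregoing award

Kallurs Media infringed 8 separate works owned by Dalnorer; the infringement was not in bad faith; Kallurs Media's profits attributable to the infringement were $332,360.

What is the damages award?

Statutory damages: 8 × $19,540 = $156,320
Infringement not in bad faith: no ×3 enhancement.
Combined award: $156,320 + $332,360 = $488,680
Costs: 10% of $488,680 = $48,868
Award plus costs: $488,680 + $48,868 = $537,548

Award: $537,548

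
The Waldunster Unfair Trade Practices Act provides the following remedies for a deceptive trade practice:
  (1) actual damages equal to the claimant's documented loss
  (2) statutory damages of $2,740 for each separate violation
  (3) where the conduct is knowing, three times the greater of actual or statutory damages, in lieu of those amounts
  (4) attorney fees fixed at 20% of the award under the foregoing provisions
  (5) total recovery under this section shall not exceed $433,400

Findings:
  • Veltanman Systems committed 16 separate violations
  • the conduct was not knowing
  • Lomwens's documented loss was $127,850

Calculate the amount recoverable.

Total recovery: $206,028

Statutory damages: 16 × $2,740 = $43,840
Conduct not knowing: the in-lieu enhancement does not apply.
Actual plus statutory damages: $127,850 + $43,840 = $171,690
Attorney fees: 20% of $171,690 = $34,338
Total before cap: $171,690 + $34,338 = $206,028
Cap at $433,400: $206,028 is within the cap, no reduction.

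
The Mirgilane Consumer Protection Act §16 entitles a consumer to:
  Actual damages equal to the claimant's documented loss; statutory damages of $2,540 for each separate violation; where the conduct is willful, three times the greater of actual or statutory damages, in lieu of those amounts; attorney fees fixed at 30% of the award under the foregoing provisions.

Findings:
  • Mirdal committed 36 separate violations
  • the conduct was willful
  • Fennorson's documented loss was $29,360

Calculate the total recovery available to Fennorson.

Statutory damages: 36 × $2,540 = $91,440
Greater of actual damages ($29,360) or statutory damages ($91,440): $91,440
Trebled: 3 × $91,440 = $274,320
Attorney fees: 30% of $274,320 = $82,296
Total recovery: $274,320 + $82,296 = $356,616

Total recovery: $356,616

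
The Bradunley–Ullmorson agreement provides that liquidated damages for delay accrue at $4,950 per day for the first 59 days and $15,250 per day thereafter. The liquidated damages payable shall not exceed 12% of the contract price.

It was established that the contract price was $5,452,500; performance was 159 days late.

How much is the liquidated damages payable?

$654,300

First 59 days: 59 × $4,950 = $292,050
Remaining days: (159 − 59) × $15,250 = $1,525,000
Accrued per-day damages: $292,050 + $1,525,000 = $1,817,050
Cap: 12% of $5,452,500 = $654,300
Cap at $654,300: $1,817,050 exceeds the cap → $654,300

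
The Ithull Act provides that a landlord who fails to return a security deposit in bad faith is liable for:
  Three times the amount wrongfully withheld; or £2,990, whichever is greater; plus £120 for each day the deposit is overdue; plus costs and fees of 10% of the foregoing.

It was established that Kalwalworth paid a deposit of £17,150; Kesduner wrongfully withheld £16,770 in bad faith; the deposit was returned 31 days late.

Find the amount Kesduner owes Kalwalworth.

Trebled: 3 × £16,770 = £50,310
Minimum £2,990: £50,310 meets the minimum, no increase.
Late-return penalty: 31 × £120 = £3,720
Damages plus late penalty: £50,310 + £3,720 = £54,030
Costs and fees: 10% of £54,030 = £5,403
Total recovery: £54,030 + £5,403 = £59,433

Recovery: £59,433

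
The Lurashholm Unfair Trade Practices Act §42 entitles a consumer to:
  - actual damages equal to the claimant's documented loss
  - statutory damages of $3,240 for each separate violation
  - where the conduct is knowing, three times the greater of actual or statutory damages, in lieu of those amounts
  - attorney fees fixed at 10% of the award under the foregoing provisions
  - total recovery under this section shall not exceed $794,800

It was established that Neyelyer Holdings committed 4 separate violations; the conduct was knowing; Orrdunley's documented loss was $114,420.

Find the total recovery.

$377,586

Statutory damages: 4 × $3,240 = $12,960
Greater of actual damages ($114,420) or statutory damages ($12,960): $114,420
Trebled: 3 × $114,420 = $343,260
Attorney fees: 10% of $343,260 = $34,326
Total before cap: $343,260 + $34,326 = $377,586
Cap at $794,800: $377,586 is within the cap, no reduction.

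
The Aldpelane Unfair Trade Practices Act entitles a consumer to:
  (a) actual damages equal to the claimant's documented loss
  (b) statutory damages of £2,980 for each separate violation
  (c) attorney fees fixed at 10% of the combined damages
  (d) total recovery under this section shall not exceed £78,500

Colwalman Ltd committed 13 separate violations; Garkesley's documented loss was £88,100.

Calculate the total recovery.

£78,500

Statutory damages: 13 × £2,980 = £38,740
Combined damages: £88,100 + £38,740 = £126,840
Attorney fees: 10% of £126,840 = £12,684
Total before cap: £126,840 + £12,684 = £139,524
Cap at £78,500: £139,524 exceeds the cap → £78,500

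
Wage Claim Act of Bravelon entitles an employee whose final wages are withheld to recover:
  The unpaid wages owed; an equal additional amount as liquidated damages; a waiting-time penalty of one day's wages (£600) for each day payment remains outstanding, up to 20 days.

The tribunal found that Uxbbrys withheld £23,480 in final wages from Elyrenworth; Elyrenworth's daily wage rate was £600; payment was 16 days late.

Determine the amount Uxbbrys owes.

Liquidated damages (equal amount): £23,480
Penalty days: min(16, 20) = 16
Waiting-time penalty: 16 × £600 = £9,600
Total award: £23,480 + £23,480 + £9,600 = £56,560

£56,560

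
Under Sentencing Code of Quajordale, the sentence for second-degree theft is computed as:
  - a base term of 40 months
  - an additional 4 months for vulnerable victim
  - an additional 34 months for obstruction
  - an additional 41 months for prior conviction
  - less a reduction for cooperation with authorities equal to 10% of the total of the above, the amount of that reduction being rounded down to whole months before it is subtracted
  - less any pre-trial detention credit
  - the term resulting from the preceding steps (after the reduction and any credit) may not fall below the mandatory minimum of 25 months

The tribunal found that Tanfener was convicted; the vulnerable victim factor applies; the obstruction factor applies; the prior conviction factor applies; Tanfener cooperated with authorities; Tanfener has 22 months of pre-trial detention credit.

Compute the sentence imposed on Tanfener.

Vulnerable victim enhancement: +4 months
Obstruction enhancement: +34 months
Prior conviction enhancement: +41 months
Adjusted term: 40 months + 4 months + 34 months + 41 months = 119 months
Cooperation with authorities reduction: 10% of 119 months = 11 months (rounded down)
After reduction: 119 − 11 = 108 months
Less pre-trial detention credit: 108 months − 22 months = 86 months
Minimum 25 months: 86 months meets the minimum, no increase.

86 months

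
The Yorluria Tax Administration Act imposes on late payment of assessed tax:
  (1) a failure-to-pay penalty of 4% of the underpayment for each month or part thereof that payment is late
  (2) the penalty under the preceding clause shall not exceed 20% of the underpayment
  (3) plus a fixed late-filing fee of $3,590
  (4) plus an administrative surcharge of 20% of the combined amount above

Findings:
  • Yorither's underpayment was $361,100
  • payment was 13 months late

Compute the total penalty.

$90,972

Accrued rate: 4% × 13 = 52%, capped at 20% → 20%
Failure-to-pay penalty: 20% of $361,100 = $72,220
Penalty before surcharge: $72,220 + $3,590 = $75,810
Administrative surcharge: 20% of $75,810 = $15,162
Total penalty: $75,810 + $15,162 = $90,972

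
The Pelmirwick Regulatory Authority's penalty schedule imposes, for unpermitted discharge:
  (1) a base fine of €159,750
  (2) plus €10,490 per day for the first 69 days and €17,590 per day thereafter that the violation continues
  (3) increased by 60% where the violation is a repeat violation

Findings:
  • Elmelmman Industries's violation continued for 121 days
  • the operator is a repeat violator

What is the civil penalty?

Civil penalty: €2,877,184

First 69 days: 69 × €10,490 = €723,810
Remaining days: (121 − 69) × €17,590 = €914,680
Per-day component: €723,810 + €914,680 = €1,638,490
Base plus per-day: €159,750 + €1,638,490 = €1,798,240
Enhancement: 60% of €1,798,240 = €1,078,944
Enhanced fine: €1,798,240 + €1,078,944 = €2,877,184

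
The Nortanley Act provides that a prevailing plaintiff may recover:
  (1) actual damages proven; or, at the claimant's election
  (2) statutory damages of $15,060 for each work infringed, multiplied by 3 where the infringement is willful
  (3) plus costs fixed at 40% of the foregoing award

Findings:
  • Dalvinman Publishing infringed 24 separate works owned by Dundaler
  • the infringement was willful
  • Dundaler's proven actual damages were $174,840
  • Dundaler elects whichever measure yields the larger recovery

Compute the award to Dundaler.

$1,518,048

Statutory damages: 24 × $15,060 = $361,440
Trebled: 3 × $361,440 = $1,084,320
Greater of actual damages ($174,840) or enhanced statutory damages ($1,084,320): $1,084,320
Costs: 40% of $1,084,320 = $433,728
Award plus costs: $1,084,320 + $433,728 = $1,518,048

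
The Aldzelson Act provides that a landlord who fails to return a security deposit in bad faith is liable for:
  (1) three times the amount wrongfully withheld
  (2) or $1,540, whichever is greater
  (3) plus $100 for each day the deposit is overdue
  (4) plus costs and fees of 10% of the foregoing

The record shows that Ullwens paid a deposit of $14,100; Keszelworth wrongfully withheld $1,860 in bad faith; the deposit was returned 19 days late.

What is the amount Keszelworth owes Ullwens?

$8,228

Trebled: 3 × $1,860 = $5,580
Minimum $1,540: $5,580 meets the minimum, no increase.
Late-return penalty: 19 × $100 = $1,900
Damages plus late penalty: $5,580 + $1,900 = $7,480
Costs and fees: 10% of $7,480 = $748
Total recovery: $7,480 + $748 = $8,228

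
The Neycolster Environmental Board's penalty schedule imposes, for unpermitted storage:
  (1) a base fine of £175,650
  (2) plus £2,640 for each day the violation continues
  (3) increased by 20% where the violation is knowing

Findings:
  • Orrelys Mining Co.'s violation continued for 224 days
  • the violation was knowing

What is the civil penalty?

£920,412

Per-day component: 224 × £2,640 = £591,360
Base plus per-day: £175,650 + £591,360 = £767,010
Enhancement: 20% of £767,010 = £153,402
Enhanced fine: £767,010 + £153,402 = £920,412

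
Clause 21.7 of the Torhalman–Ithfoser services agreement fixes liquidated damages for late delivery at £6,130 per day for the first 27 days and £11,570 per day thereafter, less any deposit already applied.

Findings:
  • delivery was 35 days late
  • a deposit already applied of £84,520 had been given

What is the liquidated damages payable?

£173,550

First 27 days: 27 × £6,130 = £165,510
Remaining days: (35 − 27) × £11,570 = £92,560
Accrued per-day damages: £165,510 + £92,560 = £258,070
Less deposit already applied: £258,070 − £84,520 = £173,550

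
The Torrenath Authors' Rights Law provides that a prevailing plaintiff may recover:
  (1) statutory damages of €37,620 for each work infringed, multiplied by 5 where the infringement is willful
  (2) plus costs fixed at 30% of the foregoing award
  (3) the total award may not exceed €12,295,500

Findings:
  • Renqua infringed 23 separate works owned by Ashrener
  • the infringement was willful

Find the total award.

€5,624,190

Statutory damages: 23 × €37,620 = €865,260
Multiplied by 5: 5 × €865,260 = €4,326,300
Costs: 30% of €4,326,300 = €1,297,890
Award plus costs: €4,326,300 + €1,297,890 = €5,624,190
Cap at €12,295,500: €5,624,190 is within the cap, no reduction.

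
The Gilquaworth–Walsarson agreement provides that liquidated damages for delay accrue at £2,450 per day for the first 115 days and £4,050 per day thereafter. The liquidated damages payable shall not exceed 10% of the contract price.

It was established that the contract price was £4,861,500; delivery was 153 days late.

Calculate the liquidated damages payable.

First 115 days: 115 × £2,450 = £281,750
Remaining days: (153 − 115) × £4,050 = £153,900
Accrued per-day damages: £281,750 + £153,900 = £435,650
Cap: 10% of £4,861,500 = £486,150
Cap at £486,150: £435,650 is within the cap, no reduction.

£435,650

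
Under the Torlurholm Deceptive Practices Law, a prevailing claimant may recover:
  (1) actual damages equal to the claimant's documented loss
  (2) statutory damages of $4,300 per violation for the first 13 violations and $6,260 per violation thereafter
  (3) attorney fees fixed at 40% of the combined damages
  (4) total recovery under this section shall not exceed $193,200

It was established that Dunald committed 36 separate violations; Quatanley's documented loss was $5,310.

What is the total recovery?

Total recovery: $193,200

First 13 violations: 13 × $4,300 = $55,900
Remaining violations: (36 − 13) × $6,260 = $143,980
Statutory damages: $55,900 + $143,980 = $199,880
Combined damages: $5,310 + $199,880 = $205,190
Attorney fees: 40% of $205,190 = $82,076
Total before cap: $205,190 + $82,076 = $287,266
Cap at $193,200: $287,266 exceeds the cap → $193,200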